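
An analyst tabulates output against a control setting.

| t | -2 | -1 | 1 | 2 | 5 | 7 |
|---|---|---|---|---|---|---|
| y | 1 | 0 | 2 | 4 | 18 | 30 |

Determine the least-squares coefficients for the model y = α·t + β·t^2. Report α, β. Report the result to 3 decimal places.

α = 0.884, β = 0.499

AᵀA·[α, β]ᵀ = Aᵀy reads: 84·α + 468·β = 308;  468·α + 3060·β = 1942.
Eliminating β: 3060·(row 1) − 468·(row 2) gives 38016·α = 3060·308 − 468·1942 = 33624, so α = 467/528.
Then β = (1942 − 468·(467/528))/3060 = 791/1584.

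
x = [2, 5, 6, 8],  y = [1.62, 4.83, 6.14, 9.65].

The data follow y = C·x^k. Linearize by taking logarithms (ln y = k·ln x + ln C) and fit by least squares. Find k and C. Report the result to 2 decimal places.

Let Y = ln y. Fitting Y = k·ln x + ln C by least squares:
XᵀX = [[10.6052, 6.1738]; [6.1738, 4]], rhs = [10.8347, 6.1391]ᵀ  (here Σln x = 6.1738, Σ(ln x)² = 10.6052, Σln y = 6.1391, Σln x·ln y = 10.8347).
Solving (det = 4.3053): k = 1.26305, ln C = -0.41469, so C = exp(-0.41469) = 0.66054.

k = 1.26, C = 0.66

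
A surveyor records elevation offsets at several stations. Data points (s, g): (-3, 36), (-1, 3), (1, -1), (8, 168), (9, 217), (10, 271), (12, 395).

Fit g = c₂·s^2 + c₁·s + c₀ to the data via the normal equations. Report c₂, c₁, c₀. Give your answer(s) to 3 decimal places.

Sums needed: Σs^2·s^2 = 41476, Σs^2·s = 3942, Σs^2 = 400, Σs·s = 400, Σs = 36, Σ1 = 7.
For Xᵀg: Σs^2·g = 112635, Σs·g = 10635, Σg = 1089.
Normal equations: [[41476, 3942, 400]; [3942, 400, 36]; [400, 36, 7]]·[c₂, c₁, c₀]ᵀ = [112635, 10635, 1089]ᵀ.
Inverting the 3×3 Gram matrix, [c₂, c₁, c₀]ᵀ = [1564503/522326, -1485879/522326, -35679/37309]ᵀ.

c₂ = 2.995, c₁ = -2.845, c₀ = -0.956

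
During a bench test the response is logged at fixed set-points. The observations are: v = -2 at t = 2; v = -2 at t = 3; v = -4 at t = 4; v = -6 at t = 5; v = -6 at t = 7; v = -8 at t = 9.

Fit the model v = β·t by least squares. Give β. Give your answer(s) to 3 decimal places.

β = -0.924

Compute the Gram sums: Σt·t = 184.
For Aᵀv: Σt·v = -170.
So AᵀA·[β]ᵀ = Aᵀv: [[184]]·[β]ᵀ = [-170]ᵀ.
β = (-170)/184 = -0.923913.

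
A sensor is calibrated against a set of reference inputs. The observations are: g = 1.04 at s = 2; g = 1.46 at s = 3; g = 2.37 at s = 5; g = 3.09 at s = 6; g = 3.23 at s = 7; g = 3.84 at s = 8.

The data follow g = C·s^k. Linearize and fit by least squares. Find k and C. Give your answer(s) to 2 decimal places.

With ln gᵢ as the transformed response and ln sᵢ as the regressor:
Σln s = 9.2183, Σ(ln s)² = 15.5987, Σln g = 4.9267, Σln s·ln g = 8.9325.
Normal system: [[15.5987, 9.2183]; [9.2183, 6]]·[k, ln C]ᵀ = [8.9325, 4.9267]ᵀ.
Slope k = (n·Σln s·ln g − Σln s·Σln g)/(n·Σ(ln s)² − (Σln s)²) = (6·8.9325 − 9.2183·4.9267)/8.6152 = 0.94941; ln C = (Σln g − k·Σln s)/n = -0.63755, so C = exp(-0.63755) = 0.52859.

k = 0.95, C = 0.53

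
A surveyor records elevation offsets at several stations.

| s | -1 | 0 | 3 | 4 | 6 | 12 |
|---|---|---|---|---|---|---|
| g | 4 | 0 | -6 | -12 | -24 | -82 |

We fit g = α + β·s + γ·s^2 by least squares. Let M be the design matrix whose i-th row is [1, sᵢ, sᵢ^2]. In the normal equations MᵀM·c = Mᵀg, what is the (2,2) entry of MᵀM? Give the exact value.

206

Row 2 ↔ basis s, column 2 ↔ basis s, so (MᵀM)_{2,2} = Σᵢ (s)·(s) = (-1)·(-1) + (0)·(0) + (3)·(3) + (4)·(4) + (6)·(6) + (12)·(12) = 206.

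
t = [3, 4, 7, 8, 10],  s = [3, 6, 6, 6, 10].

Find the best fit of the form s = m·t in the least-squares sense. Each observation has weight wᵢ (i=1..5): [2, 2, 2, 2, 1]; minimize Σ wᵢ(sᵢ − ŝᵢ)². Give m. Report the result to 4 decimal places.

m = 0.9202

The normal system XᵀWX·[m]ᵀ = XᵀWs is [[376]]·[m]ᵀ = [346]ᵀ.
m = 346/376 = 0.920213.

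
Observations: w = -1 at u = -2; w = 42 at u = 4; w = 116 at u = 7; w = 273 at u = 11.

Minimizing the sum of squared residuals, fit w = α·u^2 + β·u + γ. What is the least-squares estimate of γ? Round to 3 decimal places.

Normal-equation sums: Σu^2·u^2 = 17314, Σu^2·u = 1730, Σu^2 = 190, Σu·u = 190, Σu = 20, Σ1 = 4.
And Σu^2·w = 39385, Σu·w = 3985, Σw = 430.
Row-reducing yields α = 9170/4587, β = 9367/3058, γ = -12725/4587.

γ = -2.774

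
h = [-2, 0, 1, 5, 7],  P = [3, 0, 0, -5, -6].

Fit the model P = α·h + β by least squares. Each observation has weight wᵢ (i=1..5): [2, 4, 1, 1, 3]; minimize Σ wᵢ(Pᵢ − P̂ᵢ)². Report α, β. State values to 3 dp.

XᵀWX·[α, β]ᵀ = XᵀWP reads: 181·α + 23·β = -163;  23·α + 11·β = -17.
Determinant 181·11 − 23² = 1462.
α = ((-163)·11 − 23·(-17))/1462 = -701/731; β = (181·(-17) − 23·(-163))/1462 = 336/731.

α = -0.959, β = 0.460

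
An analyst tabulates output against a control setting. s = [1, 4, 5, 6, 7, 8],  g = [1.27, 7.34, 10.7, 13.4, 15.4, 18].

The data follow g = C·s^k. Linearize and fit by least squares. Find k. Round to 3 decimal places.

k = 1.290

Linearized form: ln g = k·ln s + ln C. From the 6 transformed points,
AᵀA = [[15.8331, 8.8128]; [8.8128, 6]], rhs = [22.5594, 12.8226]ᵀ  (here Σln s = 8.8128, Σ(ln s)² = 15.8331, Σln g = 12.8226, Σln s·ln g = 22.5594).
Δ = 15.8331·6 − (8.8128)² = 17.3327; k = (22.5594·6 − 8.8128·12.8226)/17.3327 = 1.28963, ln C = (15.8331·12.8226 − 8.8128·22.5594)/17.3327 = 0.24288.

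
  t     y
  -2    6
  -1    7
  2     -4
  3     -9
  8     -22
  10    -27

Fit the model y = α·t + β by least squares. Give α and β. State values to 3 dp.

α = -2.919, β = 1.564

Forming AᵀA = [[182, 20]; [20, 6]] and Aᵀy = [-500, -49]ᵀ gives AᵀA·[α, β]ᵀ = Aᵀy.
Determinant 182·6 − 20² = 692.
α = ((-500)·6 − 20·(-49))/692 = -505/173; β = (182·(-49) − 20·(-500))/692 = 541/346.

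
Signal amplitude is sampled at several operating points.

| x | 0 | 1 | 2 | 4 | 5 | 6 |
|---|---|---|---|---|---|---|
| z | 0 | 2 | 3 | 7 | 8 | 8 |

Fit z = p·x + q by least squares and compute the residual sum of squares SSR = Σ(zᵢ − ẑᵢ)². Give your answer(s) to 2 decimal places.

From the data, Σx·x = 82, Σx = 18, Σ1 = 6.
For Mᵀz: Σx·z = 124, Σz = 28.
So MᵀM·[p, q]ᵀ = Mᵀz: [[82, 18]; [18, 6]]·[p, q]ᵀ = [124, 28]ᵀ.
Eliminating q: 6·(row 1) − 18·(row 2) gives 168·p = 6·124 − 18·28 = 240, so p = 10/7.
Then q = (28 − 18·(10/7))/6 = 8/21.
Residuals: -8/21, 4/21, -5/21, 19/21, 10/21, -20/21; SSR = 46/21.

SSR = 2.19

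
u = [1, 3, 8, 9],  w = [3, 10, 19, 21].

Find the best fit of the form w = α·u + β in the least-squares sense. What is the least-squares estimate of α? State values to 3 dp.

α = 2.140

From the data, Σu·u = 155, Σu = 21, Σ1 = 4.
For Mᵀw: Σu·w = 374, Σw = 53.
So MᵀM·[α, β]ᵀ = Mᵀw: [[155, 21]; [21, 4]]·[α, β]ᵀ = [374, 53]ᵀ.
Determinant 155·4 − 21² = 179.
α = (374·4 − 21·53)/179 = 383/179; β = (155·53 − 21·374)/179 = 361/179.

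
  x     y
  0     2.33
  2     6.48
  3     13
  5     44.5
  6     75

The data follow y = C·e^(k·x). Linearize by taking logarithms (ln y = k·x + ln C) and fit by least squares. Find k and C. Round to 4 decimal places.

k = 0.5903, C = 2.2025

Taking logs, ln y = k·x + ln C, so regress ln y on x.
Σx = 16.0000, Σ(x)² = 74.0000, Σln y = 13.3925, Σx·ln y = 56.3147.
Normal system: [[74.0000, 16.0000]; [16.0000, 5]]·[k, ln C]ᵀ = [56.3147, 13.3925]ᵀ.
Δ = 74.0000·5 − (16.0000)² = 114.0000; k = (56.3147·5 − 16.0000·13.3925)/114.0000 = 0.59029, ln C = (74.0000·13.3925 − 16.0000·56.3147)/114.0000 = 0.78957, so C = exp(0.78957) = 2.20246.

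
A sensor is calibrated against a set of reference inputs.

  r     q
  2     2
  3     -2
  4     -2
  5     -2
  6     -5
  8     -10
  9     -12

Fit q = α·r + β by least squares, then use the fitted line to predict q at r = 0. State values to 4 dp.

Sums needed: Σr·r = 235, Σr = 37, Σ1 = 7.
For Aᵀq: Σr·q = -238, Σq = -31.
So AᵀA·[α, β]ᵀ = Aᵀq: [[235, 37]; [37, 7]]·[α, β]ᵀ = [-238, -31]ᵀ.
Determinant 235·7 − 37² = 276.
α = ((-238)·7 − 37·(-31))/276 = -173/92; β = (235·(-31) − 37·(-238))/276 = 507/92.
At r = 0: q̂ = (-173/92)·(0) + (507/92)·(1) = 507/92.

q̂ = 5.5109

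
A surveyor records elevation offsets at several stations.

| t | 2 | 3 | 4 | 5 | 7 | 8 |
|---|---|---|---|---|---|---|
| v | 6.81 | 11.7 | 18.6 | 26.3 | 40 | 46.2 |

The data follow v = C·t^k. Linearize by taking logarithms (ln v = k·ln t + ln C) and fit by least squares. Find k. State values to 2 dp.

k = 1.41

With ln vᵢ as the transformed response and ln tᵢ as the regressor:
Σln t = 8.8128, Σ(ln t)² = 14.3101, Σln v = 18.0926, Σln t·ln v = 28.4951.
Equations: 14.3101·k + 8.8128·ln C = 28.4951;  8.8128·k + 6·ln C = 18.0926.
Solving (det = 8.1947): k = 1.40621, ln C = 0.94997.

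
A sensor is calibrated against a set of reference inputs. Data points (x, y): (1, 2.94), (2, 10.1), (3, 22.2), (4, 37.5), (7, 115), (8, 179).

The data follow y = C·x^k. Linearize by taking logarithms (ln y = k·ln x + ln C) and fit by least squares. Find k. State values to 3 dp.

k = 1.948

Let Y = ln y. Fitting Y = k·ln x + ln C by least squares:
Σln x = 7.2034, Σ(ln x)² = 11.7199, Σln y = 20.0477, Σln x·ln y = 30.0532.
Normal system: [[11.7199, 7.2034]; [7.2034, 6]]·[k, ln C]ᵀ = [30.0532, 20.0477]ᵀ.
Slope k = (n·Σln x·ln y − Σln x·Σln y)/(n·Σ(ln x)² − (Σln x)²) = (6·30.0532 − 7.2034·20.0477)/18.4301 = 1.94831; ln C = (Σln y − k·Σln x)/n = 1.00220.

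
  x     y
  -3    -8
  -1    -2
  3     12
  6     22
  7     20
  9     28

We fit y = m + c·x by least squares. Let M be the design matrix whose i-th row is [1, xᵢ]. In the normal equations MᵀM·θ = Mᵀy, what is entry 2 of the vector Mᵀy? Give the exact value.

Entry 2 ↔ basis x, so (Mᵀy)_{2} = Σᵢ (x)·yᵢ = (-3)·(-8) + (-1)·(-2) + (3)·(12) + (6)·(22) + (7)·(20) + (9)·(28) = 586.

586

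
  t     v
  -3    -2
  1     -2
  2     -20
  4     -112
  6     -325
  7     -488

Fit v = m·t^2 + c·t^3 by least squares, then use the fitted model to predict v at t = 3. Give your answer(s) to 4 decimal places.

Forming AᵀA = [[4051, 25397]; [25397, 169195]] and Aᵀv = [-37504, -244860]ᵀ gives AᵀA·[m, c]ᵀ = Aᵀv.
Δ = 4051·169195 − 25397² = 40401336.
m = ((-37504)·169195 − 25397·(-244860))/40401336 = -31694965/10100334; c = (4051·(-244860) − 25397·(-37504))/40401336 = -9859693/10100334.
At t = 3: v̂ = (-31694965/10100334)·(9) + (-9859693/10100334)·(27) = -91911066/1683389.

v̂ = -54.5988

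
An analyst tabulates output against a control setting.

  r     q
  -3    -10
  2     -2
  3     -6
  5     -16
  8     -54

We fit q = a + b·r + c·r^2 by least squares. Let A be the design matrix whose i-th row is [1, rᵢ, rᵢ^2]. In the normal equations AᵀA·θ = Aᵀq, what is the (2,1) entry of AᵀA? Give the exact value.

15

Row 2 ↔ basis r, column 1 ↔ basis 1, so (AᵀA)_{2,1} = Σᵢ r = (-3)·(1) + (2)·(1) + (3)·(1) + (5)·(1) + (8)·(1) = 15.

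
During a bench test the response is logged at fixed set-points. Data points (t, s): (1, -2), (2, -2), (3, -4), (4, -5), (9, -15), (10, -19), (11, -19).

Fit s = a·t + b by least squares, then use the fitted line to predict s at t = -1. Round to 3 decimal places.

Entries of MᵀM: Σt·t = 332, Σt = 40, Σ1 = 7.
Right-hand side: Σt·s = -572, Σs = -66.
So MᵀM·[a, b]ᵀ = Mᵀs: [[332, 40]; [40, 7]]·[a, b]ᵀ = [-572, -66]ᵀ.
Eliminating b: 7·(row 1) − 40·(row 2) gives 724·a = 7·(-572) − 40·(-66) = -1364, so a = -341/181.
Then b = ((-66) − 40·(-341/181))/7 = 242/181.
At t = -1: ŝ = (-341/181)·(-1) + (242/181)·(1) = 583/181.

ŝ = 3.221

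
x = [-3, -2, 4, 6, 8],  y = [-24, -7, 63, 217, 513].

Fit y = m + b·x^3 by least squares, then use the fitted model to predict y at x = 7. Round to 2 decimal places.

ŷ = 343.82

Compute the Gram sums: Σ1 = 5, Σx^3 = 757, Σx^3·x^3 = 313689.
Right-hand side: Σy = 762, Σx^3·y = 314264.
Normal equations: [[5, 757]; [757, 313689]]·[m, b]ᵀ = [762, 314264]ᵀ.
Δ = 5·313689 − 757² = 995396.
m = (762·313689 − 757·314264)/995396 = 566585/497698; b = (5·314264 − 757·762)/995396 = 497243/497698.
At x = 7: ŷ = (566585/497698)·(1) + (497243/497698)·(343) = 85560467/248849.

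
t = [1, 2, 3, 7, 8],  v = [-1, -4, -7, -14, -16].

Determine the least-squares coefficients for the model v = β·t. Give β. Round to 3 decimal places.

Entries of XᵀX: Σt·t = 127.
For Xᵀv: Σt·v = -256.
XᵀX·[β]ᵀ = Xᵀv becomes [[127]]·[β]ᵀ = [-256]ᵀ.
β = (-256)/127 = -2.01575.

β = -2.016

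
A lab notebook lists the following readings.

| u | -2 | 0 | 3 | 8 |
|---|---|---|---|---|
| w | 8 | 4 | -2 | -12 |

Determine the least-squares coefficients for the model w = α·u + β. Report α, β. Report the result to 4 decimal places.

XᵀX·[α, β]ᵀ = Xᵀw reads: 77·α + 9·β = -118;  9·α + 4·β = -2.
(Σu·u = 77, Σu = 9, Σ1 = 4, Σu·w = -118, Σw = -2.)
Determinant 77·4 − 9² = 227.
α = ((-118)·4 − 9·(-2))/227 = -2; β = (77·(-2) − 9·(-118))/227 = 4.

α = -2.0000, β = 4.0000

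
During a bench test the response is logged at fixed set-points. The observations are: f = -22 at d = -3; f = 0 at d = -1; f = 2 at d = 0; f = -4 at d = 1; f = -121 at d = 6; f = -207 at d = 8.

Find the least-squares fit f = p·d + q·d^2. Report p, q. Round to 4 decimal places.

p = -1.8912, q = -3.0101

The normal equations are: 111·p + 701·q = -2320;  701·p + 5475·q = -17806.
Eliminating q: 5475·(row 1) − 701·(row 2) gives 116324·p = 5475·(-2320) − 701·(-17806) = -219994, so p = -109997/58162.
Then q = ((-17806) − 701·(-109997/58162))/5475 = -175073/58162.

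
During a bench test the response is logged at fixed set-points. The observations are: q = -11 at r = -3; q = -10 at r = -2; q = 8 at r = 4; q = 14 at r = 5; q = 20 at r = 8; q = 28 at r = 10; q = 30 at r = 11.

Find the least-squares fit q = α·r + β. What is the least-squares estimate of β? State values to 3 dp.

Normal-equation sums: Σr·r = 339, Σr = 33, Σ1 = 7.
Right-hand side: Σr·q = 925, Σq = 79.
Eliminating β: 7·(row 1) − 33·(row 2) gives 1284·α = 7·925 − 33·79 = 3868, so α = 967/321.
Then β = (79 − 33·(967/321))/7 = -312/107.

β = -2.916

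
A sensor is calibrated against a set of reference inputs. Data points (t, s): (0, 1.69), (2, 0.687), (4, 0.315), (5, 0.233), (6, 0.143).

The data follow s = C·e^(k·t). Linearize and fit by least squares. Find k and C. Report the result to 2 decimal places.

Linearized form: ln s = k·t + ln C. From the 5 transformed points,
Σt = 17.0000, Σ(t)² = 81.0000, Σln s = -4.4075, Σt·ln s = -24.3246.
Normal system: [[81.0000, 17.0000]; [17.0000, 5]]·[k, ln C]ᵀ = [-24.3246, -4.4075]ᵀ.
Solving (det = 116.0000): k = -0.40255, ln C = 0.48716, so C = exp(0.48716) = 1.62769.

k = -0.40, C = 1.63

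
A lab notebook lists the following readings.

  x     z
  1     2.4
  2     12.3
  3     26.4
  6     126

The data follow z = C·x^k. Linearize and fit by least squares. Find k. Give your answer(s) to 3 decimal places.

k = 2.195

Linearized form: ln z = k·ln x + ln C. From the 4 transformed points,
Sums: Σln x = 3.5835, Σ(ln x)² = 4.8978, Σln z = 11.4947, Σln x·ln z = 14.0011.
Normal system: [[4.8978, 3.5835]; [3.5835, 4]]·[k, ln C]ᵀ = [14.0011, 11.4947]ᵀ.
Solving (det = 6.7496): k = 2.19465, ln C = 0.90754.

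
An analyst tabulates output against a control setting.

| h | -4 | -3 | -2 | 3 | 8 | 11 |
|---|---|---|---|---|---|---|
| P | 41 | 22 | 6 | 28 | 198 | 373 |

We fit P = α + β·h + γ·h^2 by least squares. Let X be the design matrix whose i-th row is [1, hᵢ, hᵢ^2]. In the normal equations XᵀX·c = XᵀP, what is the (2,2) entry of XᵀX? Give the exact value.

Row 2 ↔ basis h, column 2 ↔ basis h, so (XᵀX)_{2,2} = Σᵢ (h)·(h) = (-4)·(-4) + (-3)·(-3) + (-2)·(-2) + (3)·(3) + (8)·(8) + (11)·(11) = 223.

223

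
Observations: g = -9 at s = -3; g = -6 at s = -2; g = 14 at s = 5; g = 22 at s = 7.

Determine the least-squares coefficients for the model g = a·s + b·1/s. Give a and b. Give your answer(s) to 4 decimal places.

a = 3.0518, b = -0.6275

The normal equations are: 87·a + 4·b = 263;  4·a + (18589/44100)·b = 418/35.
Eliminating b: (18589/44100)·(row 1) − 4·(row 2) gives (303881/14700)·a = (18589/44100)·263 − 4·(418/35) = 2782187/44100, so a = 2782187/911643.
Then b = ((418/35) − 4·(2782187/911643))/(18589/44100) = -190680/303881.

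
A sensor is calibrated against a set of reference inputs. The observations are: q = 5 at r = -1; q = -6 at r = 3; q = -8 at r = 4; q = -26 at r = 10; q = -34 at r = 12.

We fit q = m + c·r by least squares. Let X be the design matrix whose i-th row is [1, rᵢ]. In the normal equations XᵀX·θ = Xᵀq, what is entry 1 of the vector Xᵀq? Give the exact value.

Entry 1 ↔ basis 1, so (Xᵀq)_{1} = Σᵢ qᵢ = (1)·(5) + (1)·(-6) + (1)·(-8) + (1)·(-26) + (1)·(-34) = -69.

-69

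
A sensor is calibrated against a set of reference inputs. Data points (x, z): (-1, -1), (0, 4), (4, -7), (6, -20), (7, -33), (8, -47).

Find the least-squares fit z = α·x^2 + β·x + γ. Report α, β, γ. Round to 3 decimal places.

α = -1.032, β = 2.100, γ = 2.816

Sums needed: Σx^2·x^2 = 8050, Σx^2·x = 1134, Σx^2 = 166, Σx·x = 166, Σx = 24, Σ1 = 6.
For Aᵀz: Σx^2·z = -5458, Σx·z = -754, Σz = -104.
So AᵀA·[α, β, γ]ᵀ = Aᵀz: [[8050, 1134, 166]; [1134, 166, 24]; [166, 24, 6]]·[α, β, γ]ᵀ = [-5458, -754, -104]ᵀ.
Inverting the 3×3 Gram matrix, [α, β, γ]ᵀ = [-3268/3167, 33251/15835, 44596/15835]ᵀ.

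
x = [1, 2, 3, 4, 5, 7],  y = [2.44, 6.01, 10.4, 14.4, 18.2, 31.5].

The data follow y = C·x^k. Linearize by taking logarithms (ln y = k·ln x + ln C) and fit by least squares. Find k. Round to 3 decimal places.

k = 1.290

Let Y = ln y. Fitting Y = k·ln x + ln C by least squares:
AᵀA = [[9.9861, 6.7334]; [6.7334, 6]], rhs = [18.8964, 14.0459]ᵀ  (here Σln x = 6.7334, Σ(ln x)² = 9.9861, Σln y = 14.0459, Σln x·ln y = 18.8964).
Slope k = (n·Σln x·ln y − Σln x·Σln y)/(n·Σ(ln x)² − (Σln x)²) = (6·18.8964 − 6.7334·14.0459)/14.5777 = 1.28978; ln C = (Σln y − k·Σln x)/n = 0.89354.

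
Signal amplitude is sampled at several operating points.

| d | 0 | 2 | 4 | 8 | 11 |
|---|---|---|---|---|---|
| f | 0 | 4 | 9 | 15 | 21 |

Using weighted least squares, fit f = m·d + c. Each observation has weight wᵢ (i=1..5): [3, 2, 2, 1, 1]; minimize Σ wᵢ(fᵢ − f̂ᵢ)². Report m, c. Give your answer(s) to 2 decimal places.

m = 1.91, c = 0.32

Entries of AᵀWA: Σwᵢ·d·d = 225, Σwᵢ·d = 31, Σwᵢ·1 = 9.
Moment sums: Σwᵢ·d·f = 439, Σwᵢ·f = 62.
Eliminating c: 9·(row 1) − 31·(row 2) gives 1064·m = 9·439 − 31·62 = 2029, so m = 2029/1064.
Then c = (62 − 31·(2029/1064))/9 = 341/1064.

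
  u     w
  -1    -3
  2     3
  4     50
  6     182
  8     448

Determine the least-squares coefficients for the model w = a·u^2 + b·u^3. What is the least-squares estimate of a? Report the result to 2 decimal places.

Entries of MᵀM: Σu^2·u^2 = 5665, Σu^2·u^3 = 41599, Σu^3·u^3 = 312961.
And Σu^2·w = 36033, Σu^3·w = 271915.
So MᵀM·[a, b]ᵀ = Mᵀw: [[5665, 41599]; [41599, 312961]]·[a, b]ᵀ = [36033, 271915]ᵀ.
det = 5665·312961 − 41599² = 42447264.
a = (36033·312961 − 41599·271915)/42447264 = -8617093/10611816; b = (5665·271915 − 41599·36033)/42447264 = 10365427/10611816.

a = -0.81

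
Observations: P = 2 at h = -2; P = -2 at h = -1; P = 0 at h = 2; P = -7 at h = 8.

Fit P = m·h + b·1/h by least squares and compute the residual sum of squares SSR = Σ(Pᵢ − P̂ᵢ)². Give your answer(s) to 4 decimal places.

The normal system AᵀA·[m, b]ᵀ = AᵀP is [[73, 4]; [4, 97/64]]·[m, b]ᵀ = [-58, 1/8]ᵀ.
Δ = 73·(97/64) − 4² = 6057/64.
m = ((-58)·(97/64) − 4·(1/8))/(6057/64) = -1886/2019; b = (73·(1/8) − 4·(-58))/(6057/64) = 5144/2019.
Residuals: 946/673, -260/673, 400/673, 104/673; SSR = 1684/673.

SSR = 2.5022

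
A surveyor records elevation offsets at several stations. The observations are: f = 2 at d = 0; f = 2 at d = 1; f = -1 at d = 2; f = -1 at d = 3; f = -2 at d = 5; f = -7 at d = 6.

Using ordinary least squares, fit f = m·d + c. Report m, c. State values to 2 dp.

m = -1.31, c = 2.55

With design matrix X, XᵀX = [[75, 17]; [17, 6]] and Xᵀf = [-55, -7]ᵀ.
det = 75·6 − 17² = 161.
m = ((-55)·6 − 17·(-7))/161 = -211/161; c = (75·(-7) − 17·(-55))/161 = 410/161.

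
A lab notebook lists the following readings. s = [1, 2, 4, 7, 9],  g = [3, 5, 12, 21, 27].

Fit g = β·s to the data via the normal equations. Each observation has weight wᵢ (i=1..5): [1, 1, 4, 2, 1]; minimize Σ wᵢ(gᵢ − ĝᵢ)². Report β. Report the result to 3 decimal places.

β = 2.992

Forming XᵀWX = [[248]] and XᵀWg = [742]ᵀ gives XᵀWX·[β]ᵀ = XᵀWg.
β = 742/248 = 2.99194.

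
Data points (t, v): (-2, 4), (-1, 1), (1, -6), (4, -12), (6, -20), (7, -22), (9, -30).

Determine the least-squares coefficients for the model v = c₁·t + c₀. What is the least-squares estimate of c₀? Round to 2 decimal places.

AᵀA·[c₁, c₀]ᵀ = Aᵀv reads: 188·c₁ + 24·c₀ = -607;  24·c₁ + 7·c₀ = -85.
(Σt·t = 188, Σt = 24, Σ1 = 7, Σt·v = -607, Σv = -85.)
Determinant 188·7 − 24² = 740.
c₁ = ((-607)·7 − 24·(-85))/740 = -2209/740; c₀ = (188·(-85) − 24·(-607))/740 = -353/185.

c₀ = -1.91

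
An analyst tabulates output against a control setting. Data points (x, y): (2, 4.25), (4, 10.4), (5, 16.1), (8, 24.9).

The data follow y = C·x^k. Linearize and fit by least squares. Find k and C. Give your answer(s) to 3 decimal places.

Let Y = ln y. Fitting Y = k·ln x + ln C by least squares:
Over the data: Σln x = 5.7683, Σ(ln x)² = 9.3166, Σln y = 9.7824, Σln x·ln y = 15.4068.
Normal system: [[9.3166, 5.7683]; [5.7683, 4]]·[k, ln C]ᵀ = [15.4068, 9.7824]ᵀ.
Slope k = (n·Σln x·ln y − Σln x·Σln y)/(n·Σ(ln x)² − (Σln x)²) = (4·15.4068 − 5.7683·9.7824)/3.9930 = 1.30208; ln C = (Σln y − k·Σln x)/n = 0.56790, so C = exp(0.56790) = 1.76455.

k = 1.302, C = 1.765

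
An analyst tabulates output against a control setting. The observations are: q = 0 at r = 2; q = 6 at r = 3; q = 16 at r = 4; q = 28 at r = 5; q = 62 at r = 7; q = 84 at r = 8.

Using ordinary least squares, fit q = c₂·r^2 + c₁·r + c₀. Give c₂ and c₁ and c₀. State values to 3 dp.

c₂ = 1.538, c₁ = -1.395, c₀ = -3.400

Sums needed: Σr^2·r^2 = 7475, Σr^2·r = 1079, Σr^2 = 167, Σr·r = 167, Σr = 29, Σ1 = 6.
And Σr^2·q = 9424, Σr·q = 1328, Σq = 196.
So AᵀA·[c₂, c₁, c₀]ᵀ = Aᵀq: [[7475, 1079, 167]; [1079, 167, 29]; [167, 29, 6]]·[c₂, c₁, c₀]ᵀ = [9424, 1328, 196]ᵀ.
Solving the 3×3 system (Gaussian elimination) gives c₂ = 323/210, c₁ = -293/210, c₀ = -17/5.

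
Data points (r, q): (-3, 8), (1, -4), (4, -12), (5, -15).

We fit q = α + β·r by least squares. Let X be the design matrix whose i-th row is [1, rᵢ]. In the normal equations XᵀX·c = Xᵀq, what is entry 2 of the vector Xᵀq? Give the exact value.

Entry 2 ↔ basis r, so (Xᵀq)_{2} = Σᵢ (r)·qᵢ = (-3)·(8) + (1)·(-4) + (4)·(-12) + (5)·(-15) = -151.

-151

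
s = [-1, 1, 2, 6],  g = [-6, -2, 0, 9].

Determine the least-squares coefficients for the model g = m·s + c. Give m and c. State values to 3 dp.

The normal system MᵀM·[m, c]ᵀ = Mᵀg is [[42, 8]; [8, 4]]·[m, c]ᵀ = [58, 1]ᵀ.
Determinant 42·4 − 8² = 104.
m = (58·4 − 8·1)/104 = 28/13; c = (42·1 − 8·58)/104 = -211/52.

m = 2.154, c = -4.058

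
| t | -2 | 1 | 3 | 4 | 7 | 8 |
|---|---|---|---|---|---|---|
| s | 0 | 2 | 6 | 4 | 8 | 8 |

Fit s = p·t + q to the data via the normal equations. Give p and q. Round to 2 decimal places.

Forming MᵀM = [[143, 21]; [21, 6]] and Mᵀs = [156, 28]ᵀ gives MᵀM·[p, q]ᵀ = Mᵀs.
Eliminating q: 6·(row 1) − 21·(row 2) gives 417·p = 6·156 − 21·28 = 348, so p = 116/139.
Then q = (28 − 21·(116/139))/6 = 728/417.

p = 0.83, q = 1.75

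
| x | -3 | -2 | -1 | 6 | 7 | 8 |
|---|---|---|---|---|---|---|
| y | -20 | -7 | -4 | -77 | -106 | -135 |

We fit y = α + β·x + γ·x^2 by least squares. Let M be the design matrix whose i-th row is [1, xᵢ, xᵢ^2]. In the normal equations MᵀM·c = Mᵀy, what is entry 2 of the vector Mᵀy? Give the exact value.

Entry 2 ↔ basis x, so (Mᵀy)_{2} = Σᵢ (x)·yᵢ = (-3)·(-20) + (-2)·(-7) + (-1)·(-4) + (6)·(-77) + (7)·(-106) + (8)·(-135) = -2206.

-2206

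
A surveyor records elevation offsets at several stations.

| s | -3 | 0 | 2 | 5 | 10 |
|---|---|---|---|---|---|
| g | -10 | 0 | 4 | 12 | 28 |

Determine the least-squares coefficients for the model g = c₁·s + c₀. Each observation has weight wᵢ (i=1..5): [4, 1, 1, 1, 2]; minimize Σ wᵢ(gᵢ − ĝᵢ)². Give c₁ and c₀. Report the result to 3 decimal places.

From the data, Σwᵢ·s·s = 265, Σwᵢ·s = 15, Σwᵢ·1 = 9.
For XᵀWg: Σwᵢ·s·g = 748, Σwᵢ·g = 32.
So XᵀWX·[c₁, c₀]ᵀ = XᵀWg: [[265, 15]; [15, 9]]·[c₁, c₀]ᵀ = [748, 32]ᵀ.
Determinant 265·9 − 15² = 2160.
c₁ = (748·9 − 15·32)/2160 = 521/180; c₀ = (265·32 − 15·748)/2160 = -137/108.

c₁ = 2.894, c₀ = -1.269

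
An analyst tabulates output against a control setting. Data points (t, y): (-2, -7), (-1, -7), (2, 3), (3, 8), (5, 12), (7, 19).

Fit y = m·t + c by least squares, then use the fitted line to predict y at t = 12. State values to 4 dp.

ŷ = 33.7753

Normal-equation sums: Σt·t = 92, Σt = 14, Σ1 = 6.
Right-hand side: Σt·y = 244, Σy = 28.
Eliminating c: 6·(row 1) − 14·(row 2) gives 356·m = 6·244 − 14·28 = 1072, so m = 268/89.
Then c = (28 − 14·(268/89))/6 = -210/89.
At t = 12: ŷ = (268/89)·(12) + (-210/89)·(1) = 3006/89.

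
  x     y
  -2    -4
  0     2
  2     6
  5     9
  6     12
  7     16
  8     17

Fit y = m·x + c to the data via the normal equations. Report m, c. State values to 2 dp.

The normal system AᵀA·[m, c]ᵀ = Aᵀy is [[182, 26]; [26, 7]]·[m, c]ᵀ = [385, 58]ᵀ.
Determinant 182·7 − 26² = 598.
m = (385·7 − 26·58)/598 = 1187/598; c = (182·58 − 26·385)/598 = 21/23.

m = 1.98, c = 0.91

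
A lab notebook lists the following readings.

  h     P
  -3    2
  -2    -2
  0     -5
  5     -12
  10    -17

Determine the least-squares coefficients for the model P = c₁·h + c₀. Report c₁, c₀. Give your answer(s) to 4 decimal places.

The normal system MᵀM·[c₁, c₀]ᵀ = MᵀP is [[138, 10]; [10, 5]]·[c₁, c₀]ᵀ = [-232, -34]ᵀ.
Δ = 138·5 − 10² = 590.
c₁ = ((-232)·5 − 10·(-34))/590 = -82/59; c₀ = (138·(-34) − 10·(-232))/590 = -1186/295.

c₁ = -1.3898, c₀ = -4.0203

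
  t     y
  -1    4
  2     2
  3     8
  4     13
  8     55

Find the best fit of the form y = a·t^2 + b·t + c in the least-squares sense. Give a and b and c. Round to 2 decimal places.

a = 0.98, b = -1.13, c = 1.65

Compute the Gram sums: Σt^2·t^2 = 4450, Σt^2·t = 610, Σt^2 = 94, Σt·t = 94, Σt = 16, Σ1 = 5.
And Σt^2·y = 3812, Σt·y = 516, Σy = 82.
XᵀX·[a, b, c]ᵀ = Xᵀy becomes [[4450, 610, 94]; [610, 94, 16]; [94, 16, 5]]·[a, b, c]ᵀ = [3812, 516, 82]ᵀ.
Row-reducing yields a = 1675/1716, b = -1933/1716, c = 43/26.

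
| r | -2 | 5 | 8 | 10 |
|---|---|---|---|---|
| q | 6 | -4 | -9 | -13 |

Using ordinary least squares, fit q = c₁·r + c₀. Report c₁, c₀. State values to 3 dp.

c₁ = -1.559, c₀ = 3.184

XᵀX·[c₁, c₀]ᵀ = Xᵀq reads: 193·c₁ + 21·c₀ = -234;  21·c₁ + 4·c₀ = -20.
(Σr·r = 193, Σr = 21, Σ1 = 4, Σr·q = -234, Σq = -20.)
Determinant 193·4 − 21² = 331.
c₁ = ((-234)·4 − 21·(-20))/331 = -516/331; c₀ = (193·(-20) − 21·(-234))/331 = 1054/331.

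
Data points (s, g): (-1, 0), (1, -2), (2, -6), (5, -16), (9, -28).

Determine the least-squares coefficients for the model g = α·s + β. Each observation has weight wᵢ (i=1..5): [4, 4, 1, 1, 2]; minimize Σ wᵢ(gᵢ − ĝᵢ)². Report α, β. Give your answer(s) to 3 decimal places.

Compute the Gram sums: Σwᵢ·s·s = 199, Σwᵢ·s = 25, Σwᵢ·1 = 12.
And Σwᵢ·s·g = -604, Σwᵢ·g = -86.
Normal equations: [[199, 25]; [25, 12]]·[α, β]ᵀ = [-604, -86]ᵀ.
Δ = 199·12 − 25² = 1763.
α = ((-604)·12 − 25·(-86))/1763 = -5098/1763; β = (199·(-86) − 25·(-604))/1763 = -2014/1763.

α = -2.892, β = -1.142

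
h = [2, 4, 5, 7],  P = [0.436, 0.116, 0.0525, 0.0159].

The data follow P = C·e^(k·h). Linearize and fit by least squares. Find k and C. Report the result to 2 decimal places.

Taking logs, ln P = k·h + ln C, so regress ln P on h.
Over the data: Σh = 18.0000, Σ(h)² = 94.0000, Σln P = -10.0727, Σh·ln P = -54.0017.
Normal system: [[94.0000, 18.0000]; [18.0000, 4]]·[k, ln C]ᵀ = [-54.0017, -10.0727]ᵀ.
Δ = 94.0000·4 − (18.0000)² = 52.0000; k = (-54.0017·4 − 18.0000·-10.0727)/52.0000 = -0.66728, ln C = (94.0000·-10.0727 − 18.0000·-54.0017)/52.0000 = 0.48462, so C = exp(0.48462) = 1.62355.

k = -0.67, C = 1.62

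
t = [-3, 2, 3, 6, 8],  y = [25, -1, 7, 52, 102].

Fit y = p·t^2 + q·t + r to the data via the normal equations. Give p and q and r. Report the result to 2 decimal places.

p = 2.02, q = -3.06, r = -2.40

Compute the Gram sums: Σt^2·t^2 = 5570, Σt^2·t = 736, Σt^2 = 122, Σt·t = 122, Σt = 16, Σ1 = 5.
And Σt^2·y = 8684, Σt·y = 1072, Σy = 185.
Row-reducing yields p = 17965/8911, q = -27280/8911, r = -3049/1273.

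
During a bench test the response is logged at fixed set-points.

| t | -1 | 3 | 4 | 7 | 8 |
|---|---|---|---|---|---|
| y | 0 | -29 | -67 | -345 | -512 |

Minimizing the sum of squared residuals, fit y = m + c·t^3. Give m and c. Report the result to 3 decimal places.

m = -2.133, c = -0.997

Sums needed: Σ1 = 5, Σt^3 = 945, Σt^3·t^3 = 384619.
Moment sums: Σy = -953, Σt^3·y = -385550.
So XᵀX·[m, c]ᵀ = Xᵀy: [[5, 945]; [945, 384619]]·[m, c]ᵀ = [-953, -385550]ᵀ.
Eliminating c: 384619·(row 1) − 945·(row 2) gives 1030070·m = 384619·(-953) − 945·(-385550) = -2197157, so m = -2197157/1030070.
Then c = ((-385550) − 945·(-2197157/1030070))/384619 = -205433/206014.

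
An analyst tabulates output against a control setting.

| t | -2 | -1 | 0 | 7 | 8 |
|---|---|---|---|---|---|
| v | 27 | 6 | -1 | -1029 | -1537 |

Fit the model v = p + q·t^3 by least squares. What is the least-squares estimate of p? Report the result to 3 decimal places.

Compute the Gram sums: Σ1 = 5, Σt^3 = 846, Σt^3·t^3 = 379858.
For Aᵀv: Σv = -2534, Σt^3·v = -1140113.
Δ = 5·379858 − 846² = 1183574.
p = ((-2534)·379858 − 846·(-1140113))/1183574 = 987713/591787; q = (5·(-1140113) − 846·(-2534))/1183574 = -3556801/1183574.

p = 1.669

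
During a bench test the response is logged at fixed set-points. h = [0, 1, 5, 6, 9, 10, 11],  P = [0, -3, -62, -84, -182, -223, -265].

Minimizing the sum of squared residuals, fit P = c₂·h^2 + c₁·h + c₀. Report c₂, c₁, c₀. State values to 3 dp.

Sums needed: Σh^2·h^2 = 33124, Σh^2·h = 3402, Σh^2 = 364, Σh·h = 364, Σh = 42, Σ1 = 7.
For MᵀP: Σh^2·P = -73684, Σh·P = -7600, ΣP = -819.
MᵀM·[c₂, c₁, c₀]ᵀ = MᵀP becomes [[33124, 3402, 364]; [3402, 364, 42]; [364, 42, 7]]·[c₂, c₁, c₀]ᵀ = [-73684, -7600, -819]ᵀ.
Inverting the 3×3 Gram matrix, [c₂, c₁, c₀]ᵀ = [-7543/3801, -3042/1267, 325/543]ᵀ.

c₂ = -1.984, c₁ = -2.401, c₀ = 0.599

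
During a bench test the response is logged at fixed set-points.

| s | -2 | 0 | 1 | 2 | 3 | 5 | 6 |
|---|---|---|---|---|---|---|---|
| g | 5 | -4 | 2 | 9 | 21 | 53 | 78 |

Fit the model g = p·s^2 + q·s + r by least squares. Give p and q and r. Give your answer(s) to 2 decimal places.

p = 2.02, q = 1.07, r = -1.72

Entries of MᵀM: Σs^2·s^2 = 2035, Σs^2·s = 369, Σs^2 = 79, Σs·s = 79, Σs = 15, Σ1 = 7.
For Mᵀg: Σs^2·g = 4380, Σs·g = 806, Σg = 164.
Solving the 3×3 system (Gaussian elimination) gives p = 6931/3423, q = 1222/1141, r = -5881/3423.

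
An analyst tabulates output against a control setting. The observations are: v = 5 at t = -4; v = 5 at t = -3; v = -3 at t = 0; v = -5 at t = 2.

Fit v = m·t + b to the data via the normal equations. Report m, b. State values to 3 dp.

Entries of XᵀX: Σt·t = 29, Σt = -5, Σ1 = 4.
Right-hand side: Σt·v = -45, Σv = 2.
XᵀX·[m, b]ᵀ = Xᵀv becomes [[29, -5]; [-5, 4]]·[m, b]ᵀ = [-45, 2]ᵀ.
Eliminating b: 4·(row 1) − (-5)·(row 2) gives 91·m = 4·(-45) − (-5)·2 = -170, so m = -170/91.
Then b = (2 − (-5)·(-170/91))/4 = -167/91.

m = -1.868, b = -1.835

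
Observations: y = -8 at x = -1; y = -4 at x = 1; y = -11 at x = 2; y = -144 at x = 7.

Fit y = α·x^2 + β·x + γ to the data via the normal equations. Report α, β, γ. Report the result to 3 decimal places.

MᵀM·[α, β, γ]ᵀ = Mᵀy reads: 2419·α + 351·β + 55·γ = -7112;  351·α + 55·β + 9·γ = -1026;  55·α + 9·β + 4·γ = -167.
Solving the 3×3 system (Gaussian elimination) gives α = -3263/1023, β = 732/341, γ = -2785/1023.

α = -3.190, β = 2.147, γ = -2.722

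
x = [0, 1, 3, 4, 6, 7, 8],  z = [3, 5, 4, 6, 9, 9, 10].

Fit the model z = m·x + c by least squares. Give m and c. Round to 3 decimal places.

From the data, Σx·x = 175, Σx = 29, Σ1 = 7.
And Σx·z = 238, Σz = 46.
Normal equations: [[175, 29]; [29, 7]]·[m, c]ᵀ = [238, 46]ᵀ.
Δ = 175·7 − 29² = 384.
m = (238·7 − 29·46)/384 = 83/96; c = (175·46 − 29·238)/384 = 287/96.

m = 0.865, c = 2.990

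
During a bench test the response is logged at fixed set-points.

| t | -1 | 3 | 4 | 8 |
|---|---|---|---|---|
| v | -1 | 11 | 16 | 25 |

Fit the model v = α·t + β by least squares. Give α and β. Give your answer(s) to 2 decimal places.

Normal-equation sums: Σt·t = 90, Σt = 14, Σ1 = 4.
Moment sums: Σt·v = 298, Σv = 51.
Normal equations: [[90, 14]; [14, 4]]·[α, β]ᵀ = [298, 51]ᵀ.
Δ = 90·4 − 14² = 164.
α = (298·4 − 14·51)/164 = 239/82; β = (90·51 − 14·298)/164 = 209/82.

α = 2.91, β = 2.55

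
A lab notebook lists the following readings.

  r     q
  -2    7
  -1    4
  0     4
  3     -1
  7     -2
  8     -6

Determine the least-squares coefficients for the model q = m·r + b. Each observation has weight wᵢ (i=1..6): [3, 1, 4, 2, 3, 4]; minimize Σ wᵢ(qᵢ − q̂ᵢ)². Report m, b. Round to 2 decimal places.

Normal-equation sums: Σwᵢ·r·r = 434, Σwᵢ·r = 52, Σwᵢ·1 = 17.
And Σwᵢ·r·q = -286, Σwᵢ·q = 9.
So AᵀWA·[m, b]ᵀ = AᵀWq: [[434, 52]; [52, 17]]·[m, b]ᵀ = [-286, 9]ᵀ.
Eliminating b: 17·(row 1) − 52·(row 2) gives 4674·m = 17·(-286) − 52·9 = -5330, so m = -65/57.
Then b = (9 − 52·(-65/57))/17 = 229/57.

m = -1.14, b = 4.02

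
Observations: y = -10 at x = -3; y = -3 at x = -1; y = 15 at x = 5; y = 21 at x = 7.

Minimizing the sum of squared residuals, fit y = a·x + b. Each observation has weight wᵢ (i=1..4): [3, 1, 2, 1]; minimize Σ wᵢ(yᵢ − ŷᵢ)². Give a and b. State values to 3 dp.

a = 3.100, b = -0.529

Sums needed: Σwᵢ·x·x = 127, Σwᵢ·x = 7, Σwᵢ·1 = 7.
And Σwᵢ·x·y = 390, Σwᵢ·y = 18.
MᵀWM·[a, b]ᵀ = MᵀWy becomes [[127, 7]; [7, 7]]·[a, b]ᵀ = [390, 18]ᵀ.
Eliminating b: 7·(row 1) − 7·(row 2) gives 840·a = 7·390 − 7·18 = 2604, so a = 31/10.
Then b = (18 − 7·(31/10))/7 = -37/70.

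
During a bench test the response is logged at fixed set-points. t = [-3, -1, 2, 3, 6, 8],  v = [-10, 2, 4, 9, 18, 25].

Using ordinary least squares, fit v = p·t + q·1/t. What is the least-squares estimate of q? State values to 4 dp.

q = -4.6112

The normal system XᵀX·[p, q]ᵀ = Xᵀv is [[123, 6]; [6, 97/64]]·[p, q]ᵀ = [371, 299/24]ᵀ.
Determinant 123·(97/64) − 6² = 9627/64.
p = (371·(97/64) − 6·(299/24))/(9627/64) = 10401/3209; q = (123·(299/24) − 6·371)/(9627/64) = -44392/9627.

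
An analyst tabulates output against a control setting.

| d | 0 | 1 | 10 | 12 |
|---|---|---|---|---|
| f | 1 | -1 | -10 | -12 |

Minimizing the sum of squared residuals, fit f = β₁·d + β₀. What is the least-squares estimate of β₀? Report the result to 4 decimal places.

Compute the Gram sums: Σd·d = 245, Σd = 23, Σ1 = 4.
For Xᵀf: Σd·f = -245, Σf = -22.
So XᵀX·[β₁, β₀]ᵀ = Xᵀf: [[245, 23]; [23, 4]]·[β₁, β₀]ᵀ = [-245, -22]ᵀ.
det = 245·4 − 23² = 451.
β₁ = ((-245)·4 − 23·(-22))/451 = -474/451; β₀ = (245·(-22) − 23·(-245))/451 = 245/451.

β₀ = 0.5432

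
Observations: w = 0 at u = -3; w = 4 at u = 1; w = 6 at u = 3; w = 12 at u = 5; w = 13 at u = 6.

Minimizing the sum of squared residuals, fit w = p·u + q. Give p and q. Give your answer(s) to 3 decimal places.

p = 1.484, q = 3.438

Normal-equation sums: Σu·u = 80, Σu = 12, Σ1 = 5.
Moment sums: Σu·w = 160, Σw = 35.
det = 80·5 − 12² = 256.
p = (160·5 − 12·35)/256 = 95/64; q = (80·35 − 12·160)/256 = 55/16.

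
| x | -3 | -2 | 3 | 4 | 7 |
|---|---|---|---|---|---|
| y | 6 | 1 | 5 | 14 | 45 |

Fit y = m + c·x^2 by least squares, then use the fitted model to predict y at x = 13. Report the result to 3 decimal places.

ŷ = 162.977

With design matrix A, AᵀA = [[5, 87]; [87, 2835]] and Aᵀy = [71, 2532]ᵀ.
Determinant 5·2835 − 87² = 6606.
m = (71·2835 − 87·2532)/6606 = -2111/734; c = (5·2532 − 87·71)/6606 = 2161/2202.
At x = 13: ŷ = (-2111/734)·(1) + (2161/2202)·(169) = 179438/1101.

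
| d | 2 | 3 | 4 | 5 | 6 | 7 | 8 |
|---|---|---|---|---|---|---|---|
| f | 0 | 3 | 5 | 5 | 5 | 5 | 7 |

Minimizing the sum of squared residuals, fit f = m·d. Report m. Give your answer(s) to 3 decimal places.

Sums needed: Σd·d = 203.
Moment sums: Σd·f = 175.
m = 175/203 = 0.862069.

m = 0.862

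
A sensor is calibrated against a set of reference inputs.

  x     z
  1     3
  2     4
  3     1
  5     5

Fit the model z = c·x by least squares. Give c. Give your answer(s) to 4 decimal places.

c = 1.0000

Compute the Gram sums: Σx·x = 39.
Right-hand side: Σx·z = 39.
Normal equations: [[39]]·[c]ᵀ = [39]ᵀ.
Hence c = 39 / 39 ≈ 1.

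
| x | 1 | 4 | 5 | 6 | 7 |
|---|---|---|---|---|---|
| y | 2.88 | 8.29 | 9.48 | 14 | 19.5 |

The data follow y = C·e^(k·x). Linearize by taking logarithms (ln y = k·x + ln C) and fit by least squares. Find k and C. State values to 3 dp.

k = 0.314, C = 2.147

Linearized form: ln y = k·x + ln C. From the 5 transformed points,
Σx = 23.0000, Σ(x)² = 127.0000, Σln y = 11.0315, Σx·ln y = 57.3912.
Equations: 127.0000·k + 23.0000·ln C = 57.3912;  23.0000·k + 5·ln C = 11.0315.
Δ = 127.0000·5 − (23.0000)² = 106.0000; k = (57.3912·5 − 23.0000·11.0315)/106.0000 = 0.31350, ln C = (127.0000·11.0315 − 23.0000·57.3912)/106.0000 = 0.76418, so C = exp(0.76418) = 2.14724.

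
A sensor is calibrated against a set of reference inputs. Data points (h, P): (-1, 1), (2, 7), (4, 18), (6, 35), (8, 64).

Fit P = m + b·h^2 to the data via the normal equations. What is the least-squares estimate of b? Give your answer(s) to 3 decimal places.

b = 0.968

Sums needed: Σ1 = 5, Σh^2 = 121, Σh^2·h^2 = 5665.
And ΣP = 125, Σh^2·P = 5673.
So AᵀA·[m, b]ᵀ = AᵀP: [[5, 121]; [121, 5665]]·[m, b]ᵀ = [125, 5673]ᵀ.
Determinant 5·5665 − 121² = 13684.
m = (125·5665 − 121·5673)/13684 = 493/311; b = (5·5673 − 121·125)/13684 = 3310/3421.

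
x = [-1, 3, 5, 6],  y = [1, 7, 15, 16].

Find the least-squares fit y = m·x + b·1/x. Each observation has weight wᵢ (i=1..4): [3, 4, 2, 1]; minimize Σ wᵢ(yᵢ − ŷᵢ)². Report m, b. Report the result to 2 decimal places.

Sums needed: Σwᵢ·x·x = 125, Σwᵢ·x·1/x = 10, Σwᵢ·1/x·1/x = 3197/900.
Moment sums: Σwᵢ·x·y = 327, Σwᵢ·1/x·y = 15.
AᵀWA·[m, b]ᵀ = AᵀWy becomes [[125, 10]; [10, 3197/900]]·[m, b]ᵀ = [327, 15]ᵀ.
Determinant 125·(3197/900) − 10² = 12385/36.
m = (327·(3197/900) − 10·15)/(12385/36) = 910419/309625; b = (125·15 − 10·327)/(12385/36) = -10044/2477.

m = 2.94, b = -4.05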